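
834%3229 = 834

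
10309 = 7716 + 2593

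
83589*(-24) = -2006136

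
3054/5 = 610 + 4/5 = 610.80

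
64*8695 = 556480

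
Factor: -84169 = -1*73^1*1153^1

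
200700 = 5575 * 36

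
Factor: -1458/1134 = -1*3^2*7^(-1) = -9/7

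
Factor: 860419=7^1*101^1*1217^1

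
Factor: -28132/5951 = -1*2^2*11^(-1)*13^1 = -52/11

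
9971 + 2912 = 12883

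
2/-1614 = -1/807 ≈ -0.00124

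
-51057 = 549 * (-93)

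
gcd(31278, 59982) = 78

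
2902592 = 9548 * 304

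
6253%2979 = 295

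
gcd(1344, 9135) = 21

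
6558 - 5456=1102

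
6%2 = 0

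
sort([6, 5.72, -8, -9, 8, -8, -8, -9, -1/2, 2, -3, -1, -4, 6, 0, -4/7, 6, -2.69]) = [-9, -9, -8, -8, -8, -4, -3, -2.69, -1, -4/7, -1/2, 0, 2, 5.72, 6, 6, 6, 8]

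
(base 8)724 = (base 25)ii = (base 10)468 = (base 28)gk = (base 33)e6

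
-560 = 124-684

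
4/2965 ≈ 0.00135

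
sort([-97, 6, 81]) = [-97, 6, 81]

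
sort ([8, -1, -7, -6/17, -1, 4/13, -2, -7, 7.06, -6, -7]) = [-7, -7, -7, -6, -2, -1, -1, -6/17, 4/13, 7.06, 8]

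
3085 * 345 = 1064325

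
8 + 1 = 9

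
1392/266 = 5 + 31/133 ≈ 5.23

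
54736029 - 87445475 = -32709446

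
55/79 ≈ 0.696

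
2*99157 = 198314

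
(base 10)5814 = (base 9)7870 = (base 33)5b6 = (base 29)6qe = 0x16b6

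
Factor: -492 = -1 * 2^2 * 3^1 * 41^1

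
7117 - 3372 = 3745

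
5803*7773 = 45106719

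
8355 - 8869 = -514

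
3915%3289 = 626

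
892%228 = 208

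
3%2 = 1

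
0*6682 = 0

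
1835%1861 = 1835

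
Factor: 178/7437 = 2^1 * 3^ (-1) * 37^ (-1) * 67^ (-1) * 89^1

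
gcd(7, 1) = 1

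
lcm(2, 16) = 16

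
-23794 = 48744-72538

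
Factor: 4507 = 4507^1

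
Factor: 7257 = 3^1*41^1*59^1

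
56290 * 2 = 112580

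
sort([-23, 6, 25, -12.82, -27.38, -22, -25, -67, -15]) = [-67, -27.38, -25, -23, -22, -15, -12.82, 6, 25]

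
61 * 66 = 4026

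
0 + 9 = 9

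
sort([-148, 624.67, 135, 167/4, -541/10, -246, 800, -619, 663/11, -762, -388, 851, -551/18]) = [-762, -619, -388, -246, -148, -541/10, -551/18, 167/4, 663/11, 135, 624.67, 800, 851]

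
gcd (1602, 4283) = 1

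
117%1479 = 117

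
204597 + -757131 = -552534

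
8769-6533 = 2236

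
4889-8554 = -3665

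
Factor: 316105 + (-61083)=2^1*47^1*2713^1=255022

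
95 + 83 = 178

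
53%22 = 9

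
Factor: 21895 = 5^1*29^1*151^1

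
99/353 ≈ 0.280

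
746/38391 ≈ 0.0194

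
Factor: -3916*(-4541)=2^2*11^1*19^1*89^1*239^1=17782556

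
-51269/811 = -63 - 176/811≈-63.22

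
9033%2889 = 366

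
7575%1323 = 960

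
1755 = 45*39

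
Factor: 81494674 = 2^1 * 40747337^1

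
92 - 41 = 51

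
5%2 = 1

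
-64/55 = -1 - 9/55 ≈ -1.16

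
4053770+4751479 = 8805249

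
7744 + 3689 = 11433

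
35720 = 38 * 940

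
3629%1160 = 149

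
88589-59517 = 29072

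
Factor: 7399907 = 7399907^1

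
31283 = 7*4469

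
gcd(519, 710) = 1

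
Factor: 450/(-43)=-1*2^1*3^2*5^2*43^(-1)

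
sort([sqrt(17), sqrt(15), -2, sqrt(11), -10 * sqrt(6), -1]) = [-10 * sqrt(6), -2, -1, sqrt(11), sqrt(15), sqrt(17)]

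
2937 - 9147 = -6210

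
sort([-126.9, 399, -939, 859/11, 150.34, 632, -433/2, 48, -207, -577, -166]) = [-939, -577, -433/2, -207, -166, -126.9, 48, 859/11, 150.34, 399, 632]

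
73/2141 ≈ 0.0341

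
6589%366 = 1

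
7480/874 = 3740/437 ≈ 8.56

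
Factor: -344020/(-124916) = 5^1*11^(-1)*17^(-1)*103^1 = 515/187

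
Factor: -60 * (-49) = 2^2 * 3^1 * 5^1 * 7^2 = 2940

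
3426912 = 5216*657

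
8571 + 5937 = 14508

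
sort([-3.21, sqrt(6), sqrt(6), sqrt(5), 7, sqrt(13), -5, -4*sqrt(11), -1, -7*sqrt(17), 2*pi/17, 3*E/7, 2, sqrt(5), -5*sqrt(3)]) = [-7*sqrt(17), -4*sqrt(11), -5*sqrt(3), -5, -3.21, -1, 2*pi/17, 3*E/7, 2, sqrt(5), sqrt(5), sqrt(6), sqrt(6), sqrt(13), 7]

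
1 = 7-6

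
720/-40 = -18 = -18.00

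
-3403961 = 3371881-6775842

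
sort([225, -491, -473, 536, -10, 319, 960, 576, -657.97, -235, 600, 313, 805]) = [-657.97, -491, -473, -235, -10, 225, 313, 319, 536, 576, 600, 805, 960]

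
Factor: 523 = 523^1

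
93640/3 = 31213 + 1/3 ≈ 31213.33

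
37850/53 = 714 + 8/53 ≈ 714.15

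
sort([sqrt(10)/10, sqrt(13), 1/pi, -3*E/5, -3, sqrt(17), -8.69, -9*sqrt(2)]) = [-9*sqrt(2), -8.69, -3, -3*E/5, sqrt(10)/10, 1/pi, sqrt(13), sqrt(17)]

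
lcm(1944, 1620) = 9720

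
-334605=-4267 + -330338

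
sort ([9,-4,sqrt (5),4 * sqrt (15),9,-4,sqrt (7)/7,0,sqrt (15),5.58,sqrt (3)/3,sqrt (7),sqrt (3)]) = [-4,-4,0,sqrt (7)/7,sqrt (3)/3,sqrt (3),sqrt (5),sqrt (7),sqrt (15),5.58,9,9,4 * sqrt (15)]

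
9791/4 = 2447 + 3/4 = 2447.75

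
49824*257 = 12804768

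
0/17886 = 0 = 0.00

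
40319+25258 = 65577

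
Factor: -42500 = -1 * 2^2 * 5^4 * 17^1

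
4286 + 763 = 5049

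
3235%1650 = 1585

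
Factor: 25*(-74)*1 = -1*2^1*5^2*37^1 = -1850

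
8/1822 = 4/911 ≈ 0.00439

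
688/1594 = 344/797 ≈ 0.432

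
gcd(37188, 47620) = 4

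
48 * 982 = 47136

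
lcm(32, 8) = 32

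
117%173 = 117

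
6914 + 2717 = 9631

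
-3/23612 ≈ -0.000127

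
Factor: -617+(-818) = -1 * 5^1 * 7^1 * 41^1 = -1435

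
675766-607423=68343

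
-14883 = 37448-52331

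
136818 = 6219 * 22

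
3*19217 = 57651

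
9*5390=48510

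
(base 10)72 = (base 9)80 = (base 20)3c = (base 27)2i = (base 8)110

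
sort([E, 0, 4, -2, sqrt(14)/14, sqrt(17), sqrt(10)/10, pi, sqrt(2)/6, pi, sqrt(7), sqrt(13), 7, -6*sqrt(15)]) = [-6*sqrt(15), -2, 0, sqrt(2)/6, sqrt(14)/14, sqrt(10)/10, sqrt(7), E, pi, pi, sqrt(13), 4, sqrt(17), 7]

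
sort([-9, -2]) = [-9, -2]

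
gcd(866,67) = 1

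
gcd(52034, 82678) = 2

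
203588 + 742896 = 946484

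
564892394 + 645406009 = 1210298403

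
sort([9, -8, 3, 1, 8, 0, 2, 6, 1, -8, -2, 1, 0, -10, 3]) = [-10, -8, -8, -2, 0, 0, 1, 1, 1, 2, 3, 3, 6, 8, 9]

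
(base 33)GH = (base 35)FK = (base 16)221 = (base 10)545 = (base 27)K5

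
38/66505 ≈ 0.000571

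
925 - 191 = 734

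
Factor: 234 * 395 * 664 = 2^4 * 3^2 * 5^1 * 13^1 * 79^1 * 83^1 = 61373520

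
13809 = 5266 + 8543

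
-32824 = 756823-789647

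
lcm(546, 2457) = 4914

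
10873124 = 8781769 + 2091355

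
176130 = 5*35226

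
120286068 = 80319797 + 39966271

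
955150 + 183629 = 1138779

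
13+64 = 77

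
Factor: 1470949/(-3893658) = -1*2^(-1)*3^(-1)*37^(-1)*17539^(-1)*1470949^1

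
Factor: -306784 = -1 * 2^5 * 9587^1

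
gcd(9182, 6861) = 1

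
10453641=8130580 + 2323061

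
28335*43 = 1218405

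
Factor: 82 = 2^1*41^1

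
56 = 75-19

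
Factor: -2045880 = -1 * 2^3 * 3^2 * 5^1 * 5683^1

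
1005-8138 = -7133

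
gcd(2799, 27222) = 3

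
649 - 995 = -346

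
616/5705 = 88/815 ≈ 0.108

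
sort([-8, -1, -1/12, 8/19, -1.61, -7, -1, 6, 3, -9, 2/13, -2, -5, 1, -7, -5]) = [-9, -8, -7, -7, -5, -5, -2, -1.61, -1, -1, -1/12, 2/13, 8/19, 1, 3, 6]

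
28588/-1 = -28588 = -28588.00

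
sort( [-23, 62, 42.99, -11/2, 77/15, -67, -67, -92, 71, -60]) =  [-92, -67, -67, -60, -23, -11/2, 77/15, 42.99, 62, 71]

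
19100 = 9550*2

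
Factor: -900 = -1*2^2*3^2*5^2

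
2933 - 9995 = -7062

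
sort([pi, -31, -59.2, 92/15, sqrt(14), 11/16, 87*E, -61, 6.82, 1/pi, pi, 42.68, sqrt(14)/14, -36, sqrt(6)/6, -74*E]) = [-74*E, -61, -59.2, -36, -31, sqrt(14)/14, 1/pi, sqrt(6)/6, 11/16, pi, pi, sqrt(14), 92/15, 6.82, 42.68, 87*E]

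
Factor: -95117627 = -1*11^1*23^1*397^1*947^1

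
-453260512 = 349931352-803191864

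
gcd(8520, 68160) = 8520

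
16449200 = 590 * 27880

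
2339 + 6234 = 8573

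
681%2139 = 681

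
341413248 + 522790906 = 864204154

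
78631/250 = 314 + 131/250 ≈ 314.52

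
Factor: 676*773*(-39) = -1*2^2*3^1*13^3*773^1 = -20379372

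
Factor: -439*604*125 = -1*2^2*5^3*151^1*439^1 = -33144500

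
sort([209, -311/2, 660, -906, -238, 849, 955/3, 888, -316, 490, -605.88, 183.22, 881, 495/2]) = [-906, -605.88, -316, -238, -311/2, 183.22, 209, 495/2, 955/3, 490, 660, 849, 881, 888]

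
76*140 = 10640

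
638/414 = 1 + 112/207 ≈ 1.54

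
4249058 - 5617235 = -1368177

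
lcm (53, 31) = 1643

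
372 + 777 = 1149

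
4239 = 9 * 471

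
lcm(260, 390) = 780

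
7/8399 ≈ 0.000833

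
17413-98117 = -80704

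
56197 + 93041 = 149238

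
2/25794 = 1/12897 ≈ 0.0000775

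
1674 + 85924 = 87598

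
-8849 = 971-9820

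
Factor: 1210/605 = 2^1 = 2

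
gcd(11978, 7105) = 1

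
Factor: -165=-1 * 3^1 * 5^1 * 11^1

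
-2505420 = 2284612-4790032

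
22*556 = 12232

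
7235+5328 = 12563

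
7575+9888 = 17463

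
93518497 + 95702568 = 189221065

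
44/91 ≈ 0.484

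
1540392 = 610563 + 929829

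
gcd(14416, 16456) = 136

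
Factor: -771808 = -1 * 2^5 * 89^1 * 271^1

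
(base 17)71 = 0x78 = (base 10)120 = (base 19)66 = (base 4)1320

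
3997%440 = 37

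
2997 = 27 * 111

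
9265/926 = 10 + 5/926 ≈ 10.01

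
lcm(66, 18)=198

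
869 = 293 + 576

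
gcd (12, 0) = 12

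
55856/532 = 104 + 132/133 ≈ 104.99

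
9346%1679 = 951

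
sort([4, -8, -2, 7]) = [-8, -2, 4, 7]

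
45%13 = 6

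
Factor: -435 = -1 * 3^1 * 5^1 * 29^1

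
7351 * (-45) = -330795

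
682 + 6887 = 7569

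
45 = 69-24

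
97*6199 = 601303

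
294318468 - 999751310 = -705432842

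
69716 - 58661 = 11055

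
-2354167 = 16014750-18368917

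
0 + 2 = 2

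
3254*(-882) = -2870028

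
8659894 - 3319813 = 5340081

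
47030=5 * 9406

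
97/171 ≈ 0.567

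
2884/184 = 15 + 31/46 ≈ 15.67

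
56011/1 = 56011 = 56011.00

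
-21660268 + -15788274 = -37448542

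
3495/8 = 436 + 7/8 ≈ 436.88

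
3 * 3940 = 11820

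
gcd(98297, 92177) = 1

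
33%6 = 3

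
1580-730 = 850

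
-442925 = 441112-884037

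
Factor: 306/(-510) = -1 * 3^1 * 5^(-1) = -3/5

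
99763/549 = 181 + 394/549 ≈ 181.72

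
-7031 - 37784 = -44815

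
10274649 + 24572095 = 34846744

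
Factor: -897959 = -1*19^1*167^1*283^1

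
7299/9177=2433/3059 ≈ 0.795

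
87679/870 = 100 + 679/870 ≈ 100.78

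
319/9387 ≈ 0.0340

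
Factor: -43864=-1*2^3*5483^1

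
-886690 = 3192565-4079255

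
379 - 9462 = -9083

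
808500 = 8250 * 98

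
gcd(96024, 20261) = 1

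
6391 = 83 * 77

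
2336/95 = 24+56/95 ≈ 24.59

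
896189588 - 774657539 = 121532049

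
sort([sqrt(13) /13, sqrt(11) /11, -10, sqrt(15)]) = [-10, sqrt(13) /13, sqrt(11) /11, sqrt(15)]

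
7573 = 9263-1690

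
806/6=403/3 ≈ 134.33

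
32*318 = 10176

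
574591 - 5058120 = -4483529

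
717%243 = 231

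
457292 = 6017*76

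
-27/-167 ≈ 0.162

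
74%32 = 10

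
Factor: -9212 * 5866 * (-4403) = 2^3 * 7^4 * 17^1 * 37^1 * 47^1 * 419^1 = 237927517576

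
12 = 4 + 8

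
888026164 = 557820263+330205901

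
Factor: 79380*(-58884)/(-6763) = 2^4*3^5*5^1*7^3*701^1*6763^(-1) = 4674211920/6763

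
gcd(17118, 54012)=6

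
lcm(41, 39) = 1599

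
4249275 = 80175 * 53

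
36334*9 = 327006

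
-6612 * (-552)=3649824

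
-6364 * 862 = -5485768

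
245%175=70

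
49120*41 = 2013920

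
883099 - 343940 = 539159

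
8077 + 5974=14051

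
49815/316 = 157 + 203/316 ≈ 157.64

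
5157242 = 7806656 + -2649414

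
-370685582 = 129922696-500608278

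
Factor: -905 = -1 * 5^1 * 181^1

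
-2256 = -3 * 752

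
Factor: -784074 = -1 * 2^1 * 3^1 * 17^1 * 7687^1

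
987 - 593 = 394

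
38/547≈0.0695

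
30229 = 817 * 37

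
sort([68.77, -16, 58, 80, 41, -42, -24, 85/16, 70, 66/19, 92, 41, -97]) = [-97, -42, -24, -16, 66/19, 85/16, 41, 41, 58, 68.77, 70, 80, 92]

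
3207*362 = 1160934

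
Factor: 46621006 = 2^1 * 23310503^1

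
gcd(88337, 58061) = 1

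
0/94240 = 0 = 0.00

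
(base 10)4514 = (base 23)8c6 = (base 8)10642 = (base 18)dge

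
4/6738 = 2/3369 ≈ 0.000594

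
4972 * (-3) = -14916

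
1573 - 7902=-6329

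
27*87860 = 2372220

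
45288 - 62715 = -17427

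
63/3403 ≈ 0.0185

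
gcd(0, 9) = 9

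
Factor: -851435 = -1*5^1*13^1*13099^1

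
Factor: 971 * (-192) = -1 * 2^6 * 3^1 * 971^1 = -186432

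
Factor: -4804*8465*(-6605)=2^2*5^2*1201^1*1321^1*1693^1=268598005300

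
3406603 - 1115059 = 2291544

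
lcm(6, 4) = 12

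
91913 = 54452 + 37461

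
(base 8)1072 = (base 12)3b6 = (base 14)2ca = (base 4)20322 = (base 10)570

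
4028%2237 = 1791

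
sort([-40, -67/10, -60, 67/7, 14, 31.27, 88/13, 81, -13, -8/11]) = [-60, -40, -13, -67/10, -8/11, 88/13, 67/7, 14, 31.27, 81]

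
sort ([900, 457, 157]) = [157, 457, 900]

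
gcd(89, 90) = 1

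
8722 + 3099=11821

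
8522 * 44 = 374968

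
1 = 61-60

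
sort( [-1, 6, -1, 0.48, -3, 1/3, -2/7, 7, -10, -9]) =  [-10, -9, -3, -1, -1, -2/7, 1/3, 0.48, 6, 7]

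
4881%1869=1143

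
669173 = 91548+577625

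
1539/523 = 2 + 493/523 ≈ 2.94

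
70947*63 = 4469661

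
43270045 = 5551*7795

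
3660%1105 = 345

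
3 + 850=853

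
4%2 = 0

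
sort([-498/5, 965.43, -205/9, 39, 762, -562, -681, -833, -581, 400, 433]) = [-833, -681, -581, -562, -498/5, -205/9, 39, 400, 433, 762, 965.43]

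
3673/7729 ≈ 0.475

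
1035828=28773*36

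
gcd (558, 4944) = 6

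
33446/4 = 16723/2 = 8361.50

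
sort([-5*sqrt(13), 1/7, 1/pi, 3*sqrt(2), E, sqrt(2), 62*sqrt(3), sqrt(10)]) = [-5*sqrt(13), 1/7, 1/pi, sqrt(2), E, sqrt(10), 3*sqrt(2), 62*sqrt(3)]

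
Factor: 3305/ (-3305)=-1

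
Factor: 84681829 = 83^1*197^1*5179^1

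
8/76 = 2/19 ≈ 0.105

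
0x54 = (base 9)103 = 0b1010100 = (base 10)84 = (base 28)30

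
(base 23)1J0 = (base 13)594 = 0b1111000110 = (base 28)16E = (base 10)966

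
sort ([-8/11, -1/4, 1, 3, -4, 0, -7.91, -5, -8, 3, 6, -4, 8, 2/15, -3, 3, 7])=[-8, -7.91, -5, -4, -4, -3, -8/11, -1/4, 0, 2/15, 1, 3, 3, 3, 6, 7, 8]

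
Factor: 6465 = 3^1 * 5^1 * 431^1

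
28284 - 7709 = 20575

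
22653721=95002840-72349119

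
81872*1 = 81872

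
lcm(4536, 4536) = 4536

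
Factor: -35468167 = -1*7^1*5066881^1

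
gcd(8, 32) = 8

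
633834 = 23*27558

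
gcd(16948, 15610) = 446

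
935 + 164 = 1099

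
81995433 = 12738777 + 69256656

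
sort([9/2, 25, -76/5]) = [-76/5, 9/2, 25]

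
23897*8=191176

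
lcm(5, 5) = 5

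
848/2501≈0.339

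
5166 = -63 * (-82)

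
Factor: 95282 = 2^1*11^1*61^1*71^1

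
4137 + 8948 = 13085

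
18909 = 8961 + 9948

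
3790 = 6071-2281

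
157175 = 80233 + 76942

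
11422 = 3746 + 7676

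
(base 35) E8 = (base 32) FI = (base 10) 498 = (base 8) 762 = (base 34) EM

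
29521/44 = 670+41/44 ≈ 670.93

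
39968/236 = 9992/59 ≈ 169.36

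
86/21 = 4 + 2/21 ≈ 4.10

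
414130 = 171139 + 242991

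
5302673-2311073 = 2991600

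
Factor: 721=7^1 * 103^1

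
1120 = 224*5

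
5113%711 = 136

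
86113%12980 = 8233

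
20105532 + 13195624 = 33301156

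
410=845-435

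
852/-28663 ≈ -0.0297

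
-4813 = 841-5654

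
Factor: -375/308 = -1*2^(-2)*3^1*5^3*7^(-1)*11^(-1)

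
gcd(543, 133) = 1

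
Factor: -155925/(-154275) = 3^3*7^1*11^(-1)*17^(-1) = 189/187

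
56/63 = 8/9 ≈ 0.889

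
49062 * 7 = 343434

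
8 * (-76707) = -613656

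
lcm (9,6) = 18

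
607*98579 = 59837453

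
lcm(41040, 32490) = 779760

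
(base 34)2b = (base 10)79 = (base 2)1001111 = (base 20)3j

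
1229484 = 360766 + 868718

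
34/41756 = 17/20878 ≈ 0.000814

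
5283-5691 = -408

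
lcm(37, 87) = 3219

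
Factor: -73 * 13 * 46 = -1 * 2^1 * 13^1 * 23^1 * 73^1 = -43654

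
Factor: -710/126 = -1 * 3^ (-2) * 5^1 * 7^ (-1) * 71^1 = -355/63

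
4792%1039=636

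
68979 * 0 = 0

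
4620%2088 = 444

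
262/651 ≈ 0.402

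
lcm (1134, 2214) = 46494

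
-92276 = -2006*46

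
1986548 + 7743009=9729557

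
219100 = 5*43820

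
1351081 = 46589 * 29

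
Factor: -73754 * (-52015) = 2^1 * 5^1 * 101^1 * 103^1 * 36877^1 = 3836314310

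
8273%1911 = 629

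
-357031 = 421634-778665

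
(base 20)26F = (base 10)935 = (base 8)1647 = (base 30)115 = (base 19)2B4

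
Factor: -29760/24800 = -1*2^1*3^1*5^(-1) = -6/5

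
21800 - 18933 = 2867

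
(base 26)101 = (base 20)1dh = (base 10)677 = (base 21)1b5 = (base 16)2a5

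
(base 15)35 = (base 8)62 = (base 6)122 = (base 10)50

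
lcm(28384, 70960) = 141920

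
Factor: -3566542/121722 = -1 * 3^(-1) * 7^1 * 20287^(-1) * 254753^1 = -1783271/60861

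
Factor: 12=2^2 * 3^1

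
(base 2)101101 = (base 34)1b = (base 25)1k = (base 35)1a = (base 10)45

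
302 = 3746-3444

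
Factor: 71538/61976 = 2^(-2) * 3^1 * 61^(-1) * 127^(-1) * 11923^1 = 35769/30988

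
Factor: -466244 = -1 * 2^2 * 229^1 * 509^1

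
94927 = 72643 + 22284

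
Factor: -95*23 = -1*5^1*19^1*23^1 = -2185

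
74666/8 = 37333/4 = 9333.25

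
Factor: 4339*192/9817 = 2^6*3^1*4339^1*9817^ (-1) = 833088/9817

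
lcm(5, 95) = 95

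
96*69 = 6624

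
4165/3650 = 1 + 103/730 ≈ 1.14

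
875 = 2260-1385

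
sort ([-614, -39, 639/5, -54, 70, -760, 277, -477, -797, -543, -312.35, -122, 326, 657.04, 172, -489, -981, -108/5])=[-981, -797, -760, -614, -543, -489, -477, -312.35, -122, -54, -39, -108/5, 70, 639/5, 172, 277, 326, 657.04]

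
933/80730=311/26910 ≈ 0.0116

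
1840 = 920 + 920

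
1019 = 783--236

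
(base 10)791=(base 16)317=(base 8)1427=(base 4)30113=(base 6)3355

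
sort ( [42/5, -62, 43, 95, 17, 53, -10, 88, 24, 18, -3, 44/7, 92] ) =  [-62, -10, -3, 44/7, 42/5, 17, 18, 24, 43, 53, 88, 92, 95] 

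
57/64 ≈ 0.891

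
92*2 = 184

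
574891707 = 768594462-193702755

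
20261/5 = 4052 + 1/5 = 4052.20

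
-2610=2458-5068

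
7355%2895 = 1565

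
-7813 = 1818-9631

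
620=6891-6271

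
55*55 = 3025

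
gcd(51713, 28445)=1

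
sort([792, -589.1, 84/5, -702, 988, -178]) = [-702, -589.1, -178, 84/5, 792, 988]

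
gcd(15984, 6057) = 9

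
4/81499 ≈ 0.0000491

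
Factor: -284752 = -1 * 2^4 * 13^1 * 37^2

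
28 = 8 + 20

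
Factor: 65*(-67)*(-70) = 2^1*5^2*7^1*13^1*67^1 = 304850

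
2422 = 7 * 346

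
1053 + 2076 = 3129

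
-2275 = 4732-7007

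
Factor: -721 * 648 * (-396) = 2^5 * 3^6 * 7^1 * 11^1 * 103^1 = 185014368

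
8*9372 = 74976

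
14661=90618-75957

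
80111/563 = 142 + 165/563 ≈ 142.29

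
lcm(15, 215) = 645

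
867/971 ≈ 0.893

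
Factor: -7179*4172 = -1*2^2*3^1*7^1*149^1*2393^1 = -29950788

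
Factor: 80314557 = 3^1*53^1*505123^1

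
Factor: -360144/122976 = -1*2^(-1)*7^(-1)*41^1 = -41/14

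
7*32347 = 226429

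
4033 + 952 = 4985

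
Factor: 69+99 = 2^3 * 3^1 * 7^1 = 168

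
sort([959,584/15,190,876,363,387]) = [584/15,190,363,387,876,959]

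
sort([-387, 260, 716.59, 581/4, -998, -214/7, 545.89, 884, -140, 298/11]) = [-998, -387, -140, -214/7, 298/11, 581/4, 260, 545.89, 716.59, 884]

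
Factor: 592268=2^2 * 19^1 * 7793^1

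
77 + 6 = 83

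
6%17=6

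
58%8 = 2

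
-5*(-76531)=382655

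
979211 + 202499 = 1181710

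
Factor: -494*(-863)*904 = 2^4*13^1*19^1*113^1*863^1 = 385395088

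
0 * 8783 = 0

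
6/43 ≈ 0.140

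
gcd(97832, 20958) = 14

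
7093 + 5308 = 12401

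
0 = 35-35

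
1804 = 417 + 1387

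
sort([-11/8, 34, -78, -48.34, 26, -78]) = [-78, -78, -48.34, -11/8, 26, 34]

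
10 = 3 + 7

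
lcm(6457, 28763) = 316393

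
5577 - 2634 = 2943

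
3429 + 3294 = 6723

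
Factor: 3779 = 3779^1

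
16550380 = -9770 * (-1694)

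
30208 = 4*7552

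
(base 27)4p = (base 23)5i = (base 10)133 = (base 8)205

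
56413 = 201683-145270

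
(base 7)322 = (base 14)b9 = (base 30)5d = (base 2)10100011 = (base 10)163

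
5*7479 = 37395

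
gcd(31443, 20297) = 1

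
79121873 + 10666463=89788336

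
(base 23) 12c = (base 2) 1001001011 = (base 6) 2415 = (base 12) 40b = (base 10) 587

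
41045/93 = 441+32/93 ≈ 441.34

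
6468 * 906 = 5860008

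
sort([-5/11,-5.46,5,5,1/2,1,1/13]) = [-5.46,-5/11,1/13,1/2,1,5,5]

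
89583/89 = 1006 + 49/89 ≈ 1006.55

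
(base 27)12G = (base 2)1100011111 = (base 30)QJ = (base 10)799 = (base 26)14J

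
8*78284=626272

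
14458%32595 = 14458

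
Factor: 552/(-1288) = -1*3^1*7^(-1) = -3/7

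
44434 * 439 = 19506526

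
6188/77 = 884/11 ≈ 80.36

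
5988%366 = 132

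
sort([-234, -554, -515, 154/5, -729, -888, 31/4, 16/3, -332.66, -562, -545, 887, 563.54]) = [-888, -729, -562, -554, -545, -515, -332.66, -234, 16/3, 31/4, 154/5, 563.54, 887]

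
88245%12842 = 11193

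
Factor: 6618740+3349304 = 2^2*2492011^1 = 9968044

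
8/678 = 4/339 ≈ 0.0118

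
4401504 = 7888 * 558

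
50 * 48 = 2400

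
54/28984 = 27/14492 ≈ 0.00186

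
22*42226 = 928972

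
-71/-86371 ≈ 0.000822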